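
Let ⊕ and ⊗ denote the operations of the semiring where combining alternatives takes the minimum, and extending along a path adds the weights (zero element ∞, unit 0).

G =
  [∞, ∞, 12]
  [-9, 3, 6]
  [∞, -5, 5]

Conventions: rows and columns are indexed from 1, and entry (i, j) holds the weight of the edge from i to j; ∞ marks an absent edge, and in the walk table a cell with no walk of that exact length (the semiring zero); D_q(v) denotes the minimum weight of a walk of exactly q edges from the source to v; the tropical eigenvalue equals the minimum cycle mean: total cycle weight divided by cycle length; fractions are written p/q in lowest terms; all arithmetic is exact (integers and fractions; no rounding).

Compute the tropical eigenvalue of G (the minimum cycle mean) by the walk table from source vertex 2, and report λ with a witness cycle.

q=0: [∞, 0, ∞]
q=1: [-9, 3, 6]
q=2: [-6, 1, 3]
q=3: [-8, -2, 6]
Optimal cycle mean attained by: cycle 1->3->2->1, total 12 + (-5) + (-9), length 3.
Answer: λ = -2/3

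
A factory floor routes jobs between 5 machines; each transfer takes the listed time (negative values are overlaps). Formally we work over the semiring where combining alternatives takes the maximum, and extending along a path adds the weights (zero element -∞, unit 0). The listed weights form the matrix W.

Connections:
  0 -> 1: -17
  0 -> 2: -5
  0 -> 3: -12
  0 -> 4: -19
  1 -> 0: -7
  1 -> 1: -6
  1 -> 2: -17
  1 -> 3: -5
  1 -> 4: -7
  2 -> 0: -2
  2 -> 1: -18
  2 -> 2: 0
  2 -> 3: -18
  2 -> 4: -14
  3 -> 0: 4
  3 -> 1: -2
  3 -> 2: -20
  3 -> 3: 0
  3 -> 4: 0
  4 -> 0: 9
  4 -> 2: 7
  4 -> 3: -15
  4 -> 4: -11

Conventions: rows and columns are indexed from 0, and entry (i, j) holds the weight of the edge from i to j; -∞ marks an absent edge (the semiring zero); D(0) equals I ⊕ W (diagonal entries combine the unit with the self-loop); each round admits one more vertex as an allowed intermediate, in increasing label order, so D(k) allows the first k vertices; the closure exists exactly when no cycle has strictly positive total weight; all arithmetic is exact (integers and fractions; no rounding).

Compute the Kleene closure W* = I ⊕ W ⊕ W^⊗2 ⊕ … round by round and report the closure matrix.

D(0):
  [0, -17, -5, -12, -19]
  [-7, 0, -17, -5, -7]
  [-2, -18, 0, -18, -14]
  [4, -2, -20, 0, 0]
  [9, -∞, 7, -15, 0]
D(1):
  [0, -17, -5, -12, -19]
  [-7, 0, -12, -5, -7]
  [-2, -18, 0, -14, -14]
  [4, -2, -1, 0, 0]
  [9, -8, 7, -3, 0]
D(2):
  [0, -17, -5, -12, -19]
  [-7, 0, -12, -5, -7]
  [-2, -18, 0, -14, -14]
  [4, -2, -1, 0, 0]
  [9, -8, 7, -3, 0]
D(3):
  [0, -17, -5, -12, -19]
  [-7, 0, -12, -5, -7]
  [-2, -18, 0, -14, -14]
  [4, -2, -1, 0, 0]
  [9, -8, 7, -3, 0]
D(4):
  [0, -14, -5, -12, -12]
  [-1, 0, -6, -5, -5]
  [-2, -16, 0, -14, -14]
  [4, -2, -1, 0, 0]
  [9, -5, 7, -3, 0]
D(5):
  [0, -14, -5, -12, -12]
  [4, 0, 2, -5, -5]
  [-2, -16, 0, -14, -14]
  [9, -2, 7, 0, 0]
  [9, -5, 7, -3, 0]
Answer: W* = [[0, -14, -5, -12, -12], [4, 0, 2, -5, -5], [-2, -16, 0, -14, -14], [9, -2, 7, 0, 0], [9, -5, 7, -3, 0]]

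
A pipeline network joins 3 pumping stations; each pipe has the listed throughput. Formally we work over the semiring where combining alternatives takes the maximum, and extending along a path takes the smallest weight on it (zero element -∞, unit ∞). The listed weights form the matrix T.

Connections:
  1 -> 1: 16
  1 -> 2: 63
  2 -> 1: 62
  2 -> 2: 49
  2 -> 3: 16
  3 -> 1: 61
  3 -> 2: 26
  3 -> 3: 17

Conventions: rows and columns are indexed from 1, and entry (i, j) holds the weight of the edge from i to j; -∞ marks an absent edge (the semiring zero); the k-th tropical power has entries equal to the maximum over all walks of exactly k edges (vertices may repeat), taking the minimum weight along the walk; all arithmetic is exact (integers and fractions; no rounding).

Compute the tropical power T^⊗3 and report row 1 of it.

T^⊗2:
  [62, 49, 16]
  [49, 62, 16]
  [26, 61, 17]
T^⊗3:
  [49, 62, 16]
  [62, 49, 16]
  [61, 49, 17]
Answer: row 1 of T^⊗3 = [49, 62, 16]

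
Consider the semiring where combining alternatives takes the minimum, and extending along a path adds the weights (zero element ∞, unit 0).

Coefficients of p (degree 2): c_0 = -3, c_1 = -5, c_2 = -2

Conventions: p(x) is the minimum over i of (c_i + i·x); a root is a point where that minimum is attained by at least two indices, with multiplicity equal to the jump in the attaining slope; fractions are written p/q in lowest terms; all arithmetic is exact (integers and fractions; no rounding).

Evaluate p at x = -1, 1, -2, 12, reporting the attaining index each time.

p(-1) = min(-3+0·(-1)=-3, -5+1·(-1)=-6, -2+2·(-1)=-4) = -6 (attained by i=1)
p(1) = min(-3+0·1=-3, -5+1·1=-4, -2+2·1=0) = -4 (attained by i=1)
p(-2) = min(-3+0·(-2)=-3, -5+1·(-2)=-7, -2+2·(-2)=-6) = -7 (attained by i=1)
p(12) = min(-3+0·12=-3, -5+1·12=7, -2+2·12=22) = -3 (attained by i=0)
Answer: p(-1) = -6; p(1) = -4; p(-2) = -7; p(12) = -3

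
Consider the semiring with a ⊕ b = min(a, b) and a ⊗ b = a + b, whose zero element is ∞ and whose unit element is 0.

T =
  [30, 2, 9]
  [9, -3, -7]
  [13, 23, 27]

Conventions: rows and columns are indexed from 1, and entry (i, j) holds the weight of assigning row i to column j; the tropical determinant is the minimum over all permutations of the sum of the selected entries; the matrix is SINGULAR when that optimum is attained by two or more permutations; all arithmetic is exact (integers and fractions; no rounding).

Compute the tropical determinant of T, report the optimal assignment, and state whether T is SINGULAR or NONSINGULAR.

σ = (1, 2, 3): 30 + (-3) + 27 = 54
σ = (1, 3, 2): 30 + (-7) + 23 = 46
σ = (2, 1, 3): 2 + 9 + 27 = 38
σ = (2, 3, 1): 2 + (-7) + 13 = 8
σ = (3, 1, 2): 9 + 9 + 23 = 41
σ = (3, 2, 1): 9 + (-3) + 13 = 19
Optimal value attained by: σ = (2, 3, 1).
Answer: det⊕(T) = 8; verdict: NONSINGULAR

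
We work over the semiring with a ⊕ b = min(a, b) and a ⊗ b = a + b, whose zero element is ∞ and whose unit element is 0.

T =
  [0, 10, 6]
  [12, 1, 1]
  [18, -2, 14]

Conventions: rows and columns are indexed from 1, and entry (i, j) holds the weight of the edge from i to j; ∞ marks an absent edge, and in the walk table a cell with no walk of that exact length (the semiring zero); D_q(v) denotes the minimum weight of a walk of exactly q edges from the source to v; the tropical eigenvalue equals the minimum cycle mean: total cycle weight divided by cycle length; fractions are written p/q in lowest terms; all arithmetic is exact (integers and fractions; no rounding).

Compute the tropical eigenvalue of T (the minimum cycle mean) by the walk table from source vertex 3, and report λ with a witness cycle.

q=0: [∞, ∞, 0]
q=1: [18, -2, 14]
q=2: [10, -1, -1]
q=3: [10, -3, 0]
Optimal cycle mean attained by: cycle 2->3->2, total 1 + (-2), length 2.
Answer: λ = -1/2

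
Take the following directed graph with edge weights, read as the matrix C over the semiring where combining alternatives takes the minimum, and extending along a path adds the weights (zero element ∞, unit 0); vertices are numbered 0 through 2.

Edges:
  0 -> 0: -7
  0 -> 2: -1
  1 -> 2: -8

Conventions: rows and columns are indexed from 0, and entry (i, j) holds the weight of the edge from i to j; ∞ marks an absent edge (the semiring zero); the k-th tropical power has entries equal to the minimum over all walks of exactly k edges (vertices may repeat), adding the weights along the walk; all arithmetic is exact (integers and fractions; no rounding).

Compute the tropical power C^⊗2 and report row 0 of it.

C^⊗2:
  [-14, ∞, -8]
  [∞, ∞, ∞]
  [∞, ∞, ∞]
Answer: row 0 of C^⊗2 = [-14, ∞, -8]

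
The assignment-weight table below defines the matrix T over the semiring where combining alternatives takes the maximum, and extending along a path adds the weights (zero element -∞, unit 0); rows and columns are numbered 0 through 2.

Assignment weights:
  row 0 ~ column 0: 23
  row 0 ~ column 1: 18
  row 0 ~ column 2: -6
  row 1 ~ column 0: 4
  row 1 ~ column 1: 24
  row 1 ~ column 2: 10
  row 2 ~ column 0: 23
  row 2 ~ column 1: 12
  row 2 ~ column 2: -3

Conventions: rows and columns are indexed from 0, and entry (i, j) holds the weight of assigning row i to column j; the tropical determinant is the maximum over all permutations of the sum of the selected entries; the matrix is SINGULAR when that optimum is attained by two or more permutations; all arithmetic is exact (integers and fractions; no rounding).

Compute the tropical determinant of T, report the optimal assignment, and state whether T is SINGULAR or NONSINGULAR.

σ = (0, 1, 2): 23 + 24 + (-3) = 44
σ = (0, 2, 1): 23 + 10 + 12 = 45
σ = (1, 0, 2): 18 + 4 + (-3) = 19
σ = (1, 2, 0): 18 + 10 + 23 = 51
σ = (2, 0, 1): (-6) + 4 + 12 = 10
σ = (2, 1, 0): (-6) + 24 + 23 = 41
Optimal value attained by: σ = (1, 2, 0).
Answer: det⊕(T) = 51; verdict: NONSINGULAR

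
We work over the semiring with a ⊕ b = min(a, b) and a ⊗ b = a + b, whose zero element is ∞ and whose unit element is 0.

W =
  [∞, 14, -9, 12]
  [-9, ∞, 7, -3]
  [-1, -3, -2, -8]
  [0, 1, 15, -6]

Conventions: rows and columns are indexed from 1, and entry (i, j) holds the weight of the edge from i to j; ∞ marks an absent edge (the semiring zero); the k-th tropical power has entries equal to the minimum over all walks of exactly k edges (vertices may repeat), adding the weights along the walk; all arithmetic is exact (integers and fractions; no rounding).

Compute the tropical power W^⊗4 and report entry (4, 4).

W^⊗2:
  [-10, -12, -11, -17]
  [-3, -2, -18, -9]
  [-12, -7, -10, -14]
  [-8, -5, -9, -12]
W^⊗3:
  [-21, -16, -19, -23]
  [-19, -21, -20, -26]
  [-16, -13, -21, -20]
  [-14, -12, -17, -18]
W^⊗4:
  [-25, -22, -30, -29]
  [-30, -25, -28, -32]
  [-22, -24, -25, -29]
  [-21, -20, -23, -25]
Key observation: the optimum is the walk 4->2->1->3->4, with weight 1 + (-9) + (-9) + (-8) = -25.
Optimal value attained by: walk 4->2->1->3->4.
Answer: (W^⊗4)[4][4] = -25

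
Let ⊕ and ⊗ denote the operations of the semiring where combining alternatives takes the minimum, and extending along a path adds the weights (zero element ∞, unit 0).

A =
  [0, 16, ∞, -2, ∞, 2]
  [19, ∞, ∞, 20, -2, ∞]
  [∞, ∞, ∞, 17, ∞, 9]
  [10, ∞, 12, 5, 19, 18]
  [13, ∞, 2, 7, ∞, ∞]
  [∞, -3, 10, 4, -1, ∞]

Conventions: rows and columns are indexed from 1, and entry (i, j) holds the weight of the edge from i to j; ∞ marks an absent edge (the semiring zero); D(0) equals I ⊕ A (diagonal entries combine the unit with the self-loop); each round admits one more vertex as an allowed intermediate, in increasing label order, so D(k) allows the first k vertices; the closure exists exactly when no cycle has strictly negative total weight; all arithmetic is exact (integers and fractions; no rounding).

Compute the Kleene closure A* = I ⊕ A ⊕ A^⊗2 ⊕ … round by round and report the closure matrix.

D(0):
  [0, 16, ∞, -2, ∞, 2]
  [19, 0, ∞, 20, -2, ∞]
  [∞, ∞, 0, 17, ∞, 9]
  [10, ∞, 12, 0, 19, 18]
  [13, ∞, 2, 7, 0, ∞]
  [∞, -3, 10, 4, -1, 0]
D(1):
  [0, 16, ∞, -2, ∞, 2]
  [19, 0, ∞, 17, -2, 21]
  [∞, ∞, 0, 17, ∞, 9]
  [10, 26, 12, 0, 19, 12]
  [13, 29, 2, 7, 0, 15]
  [∞, -3, 10, 4, -1, 0]
D(2):
  [0, 16, ∞, -2, 14, 2]
  [19, 0, ∞, 17, -2, 21]
  [∞, ∞, 0, 17, ∞, 9]
  [10, 26, 12, 0, 19, 12]
  [13, 29, 2, 7, 0, 15]
  [16, -3, 10, 4, -5, 0]
D(3):
  [0, 16, ∞, -2, 14, 2]
  [19, 0, ∞, 17, -2, 21]
  [∞, ∞, 0, 17, ∞, 9]
  [10, 26, 12, 0, 19, 12]
  [13, 29, 2, 7, 0, 11]
  [16, -3, 10, 4, -5, 0]
D(4):
  [0, 16, 10, -2, 14, 2]
  [19, 0, 29, 17, -2, 21]
  [27, 43, 0, 17, 36, 9]
  [10, 26, 12, 0, 19, 12]
  [13, 29, 2, 7, 0, 11]
  [14, -3, 10, 4, -5, 0]
D(5):
  [0, 16, 10, -2, 14, 2]
  [11, 0, 0, 5, -2, 9]
  [27, 43, 0, 17, 36, 9]
  [10, 26, 12, 0, 19, 12]
  [13, 29, 2, 7, 0, 11]
  [8, -3, -3, 2, -5, 0]
D(6):
  [0, -1, -1, -2, -3, 2]
  [11, 0, 0, 5, -2, 9]
  [17, 6, 0, 11, 4, 9]
  [10, 9, 9, 0, 7, 12]
  [13, 8, 2, 7, 0, 11]
  [8, -3, -3, 2, -5, 0]
Answer: A* = [[0, -1, -1, -2, -3, 2], [11, 0, 0, 5, -2, 9], [17, 6, 0, 11, 4, 9], [10, 9, 9, 0, 7, 12], [13, 8, 2, 7, 0, 11], [8, -3, -3, 2, -5, 0]]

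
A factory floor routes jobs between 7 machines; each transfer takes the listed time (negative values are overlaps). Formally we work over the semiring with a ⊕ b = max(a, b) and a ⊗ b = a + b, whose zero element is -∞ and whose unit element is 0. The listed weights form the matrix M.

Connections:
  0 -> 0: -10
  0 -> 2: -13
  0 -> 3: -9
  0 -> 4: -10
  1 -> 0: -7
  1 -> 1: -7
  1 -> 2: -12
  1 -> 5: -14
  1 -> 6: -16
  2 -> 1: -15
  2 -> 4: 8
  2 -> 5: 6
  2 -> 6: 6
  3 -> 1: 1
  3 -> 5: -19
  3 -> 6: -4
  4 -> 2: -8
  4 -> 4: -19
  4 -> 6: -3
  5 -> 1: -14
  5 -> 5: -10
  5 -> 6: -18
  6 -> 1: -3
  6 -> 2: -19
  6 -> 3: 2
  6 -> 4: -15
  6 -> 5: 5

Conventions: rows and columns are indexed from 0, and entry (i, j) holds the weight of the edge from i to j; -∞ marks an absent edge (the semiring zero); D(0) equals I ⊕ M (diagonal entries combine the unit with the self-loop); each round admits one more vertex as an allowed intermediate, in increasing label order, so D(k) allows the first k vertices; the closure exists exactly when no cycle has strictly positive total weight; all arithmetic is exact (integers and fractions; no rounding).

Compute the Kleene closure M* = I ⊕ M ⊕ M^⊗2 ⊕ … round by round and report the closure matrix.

D(0):
  [0, -∞, -13, -9, -10, -∞, -∞]
  [-7, 0, -12, -∞, -∞, -14, -16]
  [-∞, -15, 0, -∞, 8, 6, 6]
  [-∞, 1, -∞, 0, -∞, -19, -4]
  [-∞, -∞, -8, -∞, 0, -∞, -3]
  [-∞, -14, -∞, -∞, -∞, 0, -18]
  [-∞, -3, -19, 2, -15, 5, 0]
D(1):
  [0, -∞, -13, -9, -10, -∞, -∞]
  [-7, 0, -12, -16, -17, -14, -16]
  [-∞, -15, 0, -∞, 8, 6, 6]
  [-∞, 1, -∞, 0, -∞, -19, -4]
  [-∞, -∞, -8, -∞, 0, -∞, -3]
  [-∞, -14, -∞, -∞, -∞, 0, -18]
  [-∞, -3, -19, 2, -15, 5, 0]
D(2):
  [0, -∞, -13, -9, -10, -∞, -∞]
  [-7, 0, -12, -16, -17, -14, -16]
  [-22, -15, 0, -31, 8, 6, 6]
  [-6, 1, -11, 0, -16, -13, -4]
  [-∞, -∞, -8, -∞, 0, -∞, -3]
  [-21, -14, -26, -30, -31, 0, -18]
  [-10, -3, -15, 2, -15, 5, 0]
D(3):
  [0, -28, -13, -9, -5, -7, -7]
  [-7, 0, -12, -16, -4, -6, -6]
  [-22, -15, 0, -31, 8, 6, 6]
  [-6, 1, -11, 0, -3, -5, -4]
  [-30, -23, -8, -39, 0, -2, -2]
  [-21, -14, -26, -30, -18, 0, -18]
  [-10, -3, -15, 2, -7, 5, 0]
D(4):
  [0, -8, -13, -9, -5, -7, -7]
  [-7, 0, -12, -16, -4, -6, -6]
  [-22, -15, 0, -31, 8, 6, 6]
  [-6, 1, -11, 0, -3, -5, -4]
  [-30, -23, -8, -39, 0, -2, -2]
  [-21, -14, -26, -30, -18, 0, -18]
  [-4, 3, -9, 2, -1, 5, 0]
D(5):
  [0, -8, -13, -9, -5, -7, -7]
  [-7, 0, -12, -16, -4, -6, -6]
  [-22, -15, 0, -31, 8, 6, 6]
  [-6, 1, -11, 0, -3, -5, -4]
  [-30, -23, -8, -39, 0, -2, -2]
  [-21, -14, -26, -30, -18, 0, -18]
  [-4, 3, -9, 2, -1, 5, 0]
D(6):
  [0, -8, -13, -9, -5, -7, -7]
  [-7, 0, -12, -16, -4, -6, -6]
  [-15, -8, 0, -24, 8, 6, 6]
  [-6, 1, -11, 0, -3, -5, -4]
  [-23, -16, -8, -32, 0, -2, -2]
  [-21, -14, -26, -30, -18, 0, -18]
  [-4, 3, -9, 2, -1, 5, 0]
D(7):
  [0, -4, -13, -5, -5, -2, -7]
  [-7, 0, -12, -4, -4, -1, -6]
  [2, 9, 0, 8, 8, 11, 6]
  [-6, 1, -11, 0, -3, 1, -4]
  [-6, 1, -8, 0, 0, 3, -2]
  [-21, -14, -26, -16, -18, 0, -18]
  [-4, 3, -9, 2, -1, 5, 0]
Answer: M* = [[0, -4, -13, -5, -5, -2, -7], [-7, 0, -12, -4, -4, -1, -6], [2, 9, 0, 8, 8, 11, 6], [-6, 1, -11, 0, -3, 1, -4], [-6, 1, -8, 0, 0, 3, -2], [-21, -14, -26, -16, -18, 0, -18], [-4, 3, -9, 2, -1, 5, 0]]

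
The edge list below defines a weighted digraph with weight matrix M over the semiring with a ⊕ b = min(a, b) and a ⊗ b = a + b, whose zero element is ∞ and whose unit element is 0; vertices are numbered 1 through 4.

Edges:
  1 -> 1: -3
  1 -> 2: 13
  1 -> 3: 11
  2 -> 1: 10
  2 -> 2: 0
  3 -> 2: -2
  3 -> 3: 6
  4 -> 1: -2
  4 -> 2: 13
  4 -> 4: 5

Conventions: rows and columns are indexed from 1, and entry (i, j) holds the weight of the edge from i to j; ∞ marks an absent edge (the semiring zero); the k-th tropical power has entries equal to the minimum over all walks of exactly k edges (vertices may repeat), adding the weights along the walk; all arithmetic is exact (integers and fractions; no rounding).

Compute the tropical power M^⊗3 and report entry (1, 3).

M^⊗2:
  [-6, 9, 8, ∞]
  [7, 0, 21, ∞]
  [8, -2, 12, ∞]
  [-5, 11, 9, 10]
M^⊗3:
  [-9, 6, 5, ∞]
  [4, 0, 18, ∞]
  [5, -2, 18, ∞]
  [-8, 7, 6, 15]
Key observation: the optimum is the walk 1->1->1->3, with weight (-3) + (-3) + 11 = 5.
Optimal value attained by: walk 1->1->1->3.
Answer: (M^⊗3)[1][3] = 5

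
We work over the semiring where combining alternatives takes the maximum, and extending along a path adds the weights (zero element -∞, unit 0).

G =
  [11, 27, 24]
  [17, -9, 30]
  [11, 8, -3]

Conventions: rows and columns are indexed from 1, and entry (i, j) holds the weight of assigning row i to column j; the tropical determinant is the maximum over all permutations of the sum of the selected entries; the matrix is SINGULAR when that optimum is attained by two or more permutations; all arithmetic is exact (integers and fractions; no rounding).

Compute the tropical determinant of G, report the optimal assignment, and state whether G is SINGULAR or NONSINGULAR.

σ = (1, 2, 3): 11 + (-9) + (-3) = -1
σ = (1, 3, 2): 11 + 30 + 8 = 49
σ = (2, 1, 3): 27 + 17 + (-3) = 41
σ = (2, 3, 1): 27 + 30 + 11 = 68
σ = (3, 1, 2): 24 + 17 + 8 = 49
σ = (3, 2, 1): 24 + (-9) + 11 = 26
Optimal value attained by: σ = (2, 3, 1).
Answer: det⊕(G) = 68; verdict: NONSINGULAR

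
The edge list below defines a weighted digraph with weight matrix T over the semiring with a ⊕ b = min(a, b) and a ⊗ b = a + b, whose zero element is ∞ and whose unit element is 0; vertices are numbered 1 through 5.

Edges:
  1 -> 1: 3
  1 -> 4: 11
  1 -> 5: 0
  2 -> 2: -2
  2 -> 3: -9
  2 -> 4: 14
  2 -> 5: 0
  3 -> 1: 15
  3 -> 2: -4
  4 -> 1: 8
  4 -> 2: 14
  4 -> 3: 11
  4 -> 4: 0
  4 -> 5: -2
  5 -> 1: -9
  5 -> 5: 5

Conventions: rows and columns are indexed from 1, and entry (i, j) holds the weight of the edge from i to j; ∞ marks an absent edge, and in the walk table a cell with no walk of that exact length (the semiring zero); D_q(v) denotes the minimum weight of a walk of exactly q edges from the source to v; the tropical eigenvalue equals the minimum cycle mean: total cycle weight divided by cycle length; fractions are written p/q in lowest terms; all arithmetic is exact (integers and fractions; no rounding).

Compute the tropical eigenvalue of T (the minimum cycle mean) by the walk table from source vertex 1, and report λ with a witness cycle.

q=0: [0, ∞, ∞, ∞, ∞]
q=1: [3, ∞, ∞, 11, 0]
q=2: [-9, 25, 22, 11, 3]
q=3: [-6, 18, 16, 2, -9]
q=4: [-18, 12, 9, 2, -6]
q=5: [-15, 5, 3, -7, -18]
Optimal cycle mean attained by: cycle 2->3->2, total (-9) + (-4), length 2.
Answer: λ = -13/2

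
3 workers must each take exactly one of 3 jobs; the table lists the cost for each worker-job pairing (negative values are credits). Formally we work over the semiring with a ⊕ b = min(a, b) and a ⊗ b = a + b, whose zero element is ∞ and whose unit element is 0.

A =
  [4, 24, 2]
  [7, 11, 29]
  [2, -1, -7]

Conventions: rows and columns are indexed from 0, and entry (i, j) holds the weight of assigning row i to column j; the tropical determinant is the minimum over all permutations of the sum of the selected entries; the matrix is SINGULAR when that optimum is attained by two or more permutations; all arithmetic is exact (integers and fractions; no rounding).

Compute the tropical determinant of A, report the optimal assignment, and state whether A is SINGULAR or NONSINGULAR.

σ = (0, 1, 2): 4 + 11 + (-7) = 8
σ = (0, 2, 1): 4 + 29 + (-1) = 32
σ = (1, 0, 2): 24 + 7 + (-7) = 24
σ = (1, 2, 0): 24 + 29 + 2 = 55
σ = (2, 0, 1): 2 + 7 + (-1) = 8
σ = (2, 1, 0): 2 + 11 + 2 = 15
Optimal value attained by: σ = (0, 1, 2).
Answer: det⊕(A) = 8; verdict: SINGULAR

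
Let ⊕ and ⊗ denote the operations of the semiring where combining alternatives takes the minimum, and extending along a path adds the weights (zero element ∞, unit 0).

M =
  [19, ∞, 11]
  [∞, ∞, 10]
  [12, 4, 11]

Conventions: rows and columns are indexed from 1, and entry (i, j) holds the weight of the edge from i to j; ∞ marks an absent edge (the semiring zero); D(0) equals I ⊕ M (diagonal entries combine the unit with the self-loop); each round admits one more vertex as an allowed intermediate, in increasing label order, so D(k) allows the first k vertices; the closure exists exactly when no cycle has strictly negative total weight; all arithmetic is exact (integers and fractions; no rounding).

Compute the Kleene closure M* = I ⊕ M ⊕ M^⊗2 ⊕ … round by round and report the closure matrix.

D(0):
  [0, ∞, 11]
  [∞, 0, 10]
  [12, 4, 0]
D(1):
  [0, ∞, 11]
  [∞, 0, 10]
  [12, 4, 0]
D(2):
  [0, ∞, 11]
  [∞, 0, 10]
  [12, 4, 0]
D(3):
  [0, 15, 11]
  [22, 0, 10]
  [12, 4, 0]
Answer: M* = [[0, 15, 11], [22, 0, 10], [12, 4, 0]]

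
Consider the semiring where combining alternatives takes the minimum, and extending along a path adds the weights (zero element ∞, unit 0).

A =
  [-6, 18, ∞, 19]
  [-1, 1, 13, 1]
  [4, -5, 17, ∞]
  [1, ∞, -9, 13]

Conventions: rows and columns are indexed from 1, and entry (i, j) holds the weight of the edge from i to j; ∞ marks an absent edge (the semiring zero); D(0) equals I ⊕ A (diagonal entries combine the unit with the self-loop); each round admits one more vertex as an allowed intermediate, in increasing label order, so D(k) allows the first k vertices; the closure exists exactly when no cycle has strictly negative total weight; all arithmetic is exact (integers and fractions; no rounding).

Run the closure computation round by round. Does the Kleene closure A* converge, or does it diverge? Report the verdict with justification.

Detection: at round 0, diagonal entry (1, 1) turns strictly negative.
Key observation: the cycle 1->1 has total weight (-6), which is strictly negative.
Answer: DIVERGES — negative cycle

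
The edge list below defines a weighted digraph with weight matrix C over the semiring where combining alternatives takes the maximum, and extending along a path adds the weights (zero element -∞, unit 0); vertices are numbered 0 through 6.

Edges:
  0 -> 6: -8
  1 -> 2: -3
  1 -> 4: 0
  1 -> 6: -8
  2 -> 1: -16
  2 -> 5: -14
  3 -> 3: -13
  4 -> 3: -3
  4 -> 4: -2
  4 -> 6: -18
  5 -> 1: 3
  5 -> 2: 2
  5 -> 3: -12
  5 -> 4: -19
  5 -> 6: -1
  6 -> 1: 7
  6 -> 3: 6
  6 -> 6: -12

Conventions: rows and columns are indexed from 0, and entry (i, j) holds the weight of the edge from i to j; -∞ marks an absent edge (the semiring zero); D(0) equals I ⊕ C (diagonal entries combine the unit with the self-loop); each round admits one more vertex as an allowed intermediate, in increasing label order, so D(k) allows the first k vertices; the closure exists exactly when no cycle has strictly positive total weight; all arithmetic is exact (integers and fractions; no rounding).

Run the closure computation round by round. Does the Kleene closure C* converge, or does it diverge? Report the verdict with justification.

D(0):
  [0, -∞, -∞, -∞, -∞, -∞, -8]
  [-∞, 0, -3, -∞, 0, -∞, -8]
  [-∞, -16, 0, -∞, -∞, -14, -∞]
  [-∞, -∞, -∞, 0, -∞, -∞, -∞]
  [-∞, -∞, -∞, -3, 0, -∞, -18]
  [-∞, 3, 2, -12, -19, 0, -1]
  [-∞, 7, -∞, 6, -∞, -∞, 0]
D(1):
  [0, -∞, -∞, -∞, -∞, -∞, -8]
  [-∞, 0, -3, -∞, 0, -∞, -8]
  [-∞, -16, 0, -∞, -∞, -14, -∞]
  [-∞, -∞, -∞, 0, -∞, -∞, -∞]
  [-∞, -∞, -∞, -3, 0, -∞, -18]
  [-∞, 3, 2, -12, -19, 0, -1]
  [-∞, 7, -∞, 6, -∞, -∞, 0]
D(2):
  [0, -∞, -∞, -∞, -∞, -∞, -8]
  [-∞, 0, -3, -∞, 0, -∞, -8]
  [-∞, -16, 0, -∞, -16, -14, -24]
  [-∞, -∞, -∞, 0, -∞, -∞, -∞]
  [-∞, -∞, -∞, -3, 0, -∞, -18]
  [-∞, 3, 2, -12, 3, 0, -1]
  [-∞, 7, 4, 6, 7, -∞, 0]
D(3):
  [0, -∞, -∞, -∞, -∞, -∞, -8]
  [-∞, 0, -3, -∞, 0, -17, -8]
  [-∞, -16, 0, -∞, -16, -14, -24]
  [-∞, -∞, -∞, 0, -∞, -∞, -∞]
  [-∞, -∞, -∞, -3, 0, -∞, -18]
  [-∞, 3, 2, -12, 3, 0, -1]
  [-∞, 7, 4, 6, 7, -10, 0]
D(4):
  [0, -∞, -∞, -∞, -∞, -∞, -8]
  [-∞, 0, -3, -∞, 0, -17, -8]
  [-∞, -16, 0, -∞, -16, -14, -24]
  [-∞, -∞, -∞, 0, -∞, -∞, -∞]
  [-∞, -∞, -∞, -3, 0, -∞, -18]
  [-∞, 3, 2, -12, 3, 0, -1]
  [-∞, 7, 4, 6, 7, -10, 0]
D(5):
  [0, -∞, -∞, -∞, -∞, -∞, -8]
  [-∞, 0, -3, -3, 0, -17, -8]
  [-∞, -16, 0, -19, -16, -14, -24]
  [-∞, -∞, -∞, 0, -∞, -∞, -∞]
  [-∞, -∞, -∞, -3, 0, -∞, -18]
  [-∞, 3, 2, 0, 3, 0, -1]
  [-∞, 7, 4, 6, 7, -10, 0]
D(6):
  [0, -∞, -∞, -∞, -∞, -∞, -8]
  [-∞, 0, -3, -3, 0, -17, -8]
  [-∞, -11, 0, -14, -11, -14, -15]
  [-∞, -∞, -∞, 0, -∞, -∞, -∞]
  [-∞, -∞, -∞, -3, 0, -∞, -18]
  [-∞, 3, 2, 0, 3, 0, -1]
  [-∞, 7, 4, 6, 7, -10, 0]
D(7):
  [0, -1, -4, -2, -1, -18, -8]
  [-∞, 0, -3, -2, 0, -17, -8]
  [-∞, -8, 0, -9, -8, -14, -15]
  [-∞, -∞, -∞, 0, -∞, -∞, -∞]
  [-∞, -11, -14, -3, 0, -28, -18]
  [-∞, 6, 3, 5, 6, 0, -1]
  [-∞, 7, 4, 6, 7, -10, 0]
Key observation: every diagonal entry stays at the unit through all rounds, so no improving cycle exists.
Answer: CONVERGES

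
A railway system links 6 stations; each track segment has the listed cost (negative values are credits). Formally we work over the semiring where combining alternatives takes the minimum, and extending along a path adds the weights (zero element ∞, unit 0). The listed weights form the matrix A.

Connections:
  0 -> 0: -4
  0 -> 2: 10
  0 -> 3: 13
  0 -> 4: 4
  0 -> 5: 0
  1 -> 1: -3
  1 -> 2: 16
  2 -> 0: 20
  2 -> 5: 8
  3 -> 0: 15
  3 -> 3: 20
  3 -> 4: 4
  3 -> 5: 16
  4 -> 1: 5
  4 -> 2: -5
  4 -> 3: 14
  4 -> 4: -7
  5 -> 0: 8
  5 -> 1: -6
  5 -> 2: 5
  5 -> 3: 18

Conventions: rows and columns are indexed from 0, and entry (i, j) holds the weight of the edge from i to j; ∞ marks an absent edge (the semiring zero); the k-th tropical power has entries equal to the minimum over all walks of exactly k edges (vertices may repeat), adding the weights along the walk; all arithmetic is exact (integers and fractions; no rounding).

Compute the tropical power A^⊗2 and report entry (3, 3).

A^⊗2:
  [-8, -6, -1, 9, -3, -4]
  [36, -6, 13, ∞, ∞, 24]
  [16, 2, 13, 26, 24, 20]
  [11, 9, -1, 18, -3, 15]
  [15, -2, -12, 7, -14, 3]
  [4, -9, 10, 21, 12, 8]
Key observation: the optimum is the walk 3->4->3, with weight 4 + 14 = 18.
Optimal value attained by: walk 3->4->3.
Answer: (A^⊗2)[3][3] = 18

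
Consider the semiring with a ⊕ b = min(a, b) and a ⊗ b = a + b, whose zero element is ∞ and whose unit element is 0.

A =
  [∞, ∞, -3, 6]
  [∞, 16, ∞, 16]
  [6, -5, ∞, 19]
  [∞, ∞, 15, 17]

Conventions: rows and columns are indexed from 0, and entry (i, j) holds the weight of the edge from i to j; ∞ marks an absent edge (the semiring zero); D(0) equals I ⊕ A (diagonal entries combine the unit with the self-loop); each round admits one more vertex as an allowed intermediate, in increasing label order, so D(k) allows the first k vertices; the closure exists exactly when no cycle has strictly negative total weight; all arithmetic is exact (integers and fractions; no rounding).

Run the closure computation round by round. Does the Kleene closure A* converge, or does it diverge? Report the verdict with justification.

D(0):
  [0, ∞, -3, 6]
  [∞, 0, ∞, 16]
  [6, -5, 0, 19]
  [∞, ∞, 15, 0]
D(1):
  [0, ∞, -3, 6]
  [∞, 0, ∞, 16]
  [6, -5, 0, 12]
  [∞, ∞, 15, 0]
D(2):
  [0, ∞, -3, 6]
  [∞, 0, ∞, 16]
  [6, -5, 0, 11]
  [∞, ∞, 15, 0]
D(3):
  [0, -8, -3, 6]
  [∞, 0, ∞, 16]
  [6, -5, 0, 11]
  [21, 10, 15, 0]
D(4):
  [0, -8, -3, 6]
  [37, 0, 31, 16]
  [6, -5, 0, 11]
  [21, 10, 15, 0]
Key observation: every diagonal entry stays at the unit through all rounds, so no improving cycle exists.
Answer: CONVERGES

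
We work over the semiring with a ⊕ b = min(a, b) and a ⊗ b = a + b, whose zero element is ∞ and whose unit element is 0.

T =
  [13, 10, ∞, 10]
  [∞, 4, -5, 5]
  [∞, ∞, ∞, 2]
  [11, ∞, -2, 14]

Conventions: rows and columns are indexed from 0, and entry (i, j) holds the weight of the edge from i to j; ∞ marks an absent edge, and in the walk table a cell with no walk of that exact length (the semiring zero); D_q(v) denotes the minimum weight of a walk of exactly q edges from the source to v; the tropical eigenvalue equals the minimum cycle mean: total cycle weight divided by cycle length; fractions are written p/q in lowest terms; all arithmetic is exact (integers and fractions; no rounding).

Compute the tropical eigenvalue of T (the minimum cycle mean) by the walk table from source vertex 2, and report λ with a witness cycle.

q=0: [∞, ∞, 0, ∞]
q=1: [∞, ∞, ∞, 2]
q=2: [13, ∞, 0, 16]
q=3: [26, 23, 14, 2]
q=4: [13, 27, 0, 16]
Optimal cycle mean attained by: cycle 2->3->2, total 2 + (-2), length 2.
Answer: λ = 0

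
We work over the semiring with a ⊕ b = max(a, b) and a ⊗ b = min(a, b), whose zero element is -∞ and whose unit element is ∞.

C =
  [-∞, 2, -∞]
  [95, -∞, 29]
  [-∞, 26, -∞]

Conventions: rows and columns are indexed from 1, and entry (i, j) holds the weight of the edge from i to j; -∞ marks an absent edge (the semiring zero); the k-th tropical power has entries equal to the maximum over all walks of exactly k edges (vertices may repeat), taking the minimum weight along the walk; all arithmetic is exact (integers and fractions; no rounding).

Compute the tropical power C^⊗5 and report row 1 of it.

C^⊗2:
  [2, -∞, 2]
  [-∞, 26, -∞]
  [26, -∞, 26]
C^⊗3:
  [-∞, 2, -∞]
  [26, -∞, 26]
  [-∞, 26, -∞]
C^⊗4:
  [2, -∞, 2]
  [-∞, 26, -∞]
  [26, -∞, 26]
C^⊗5:
  [-∞, 2, -∞]
  [26, -∞, 26]
  [-∞, 26, -∞]
Answer: row 1 of C^⊗5 = [-∞, 2, -∞]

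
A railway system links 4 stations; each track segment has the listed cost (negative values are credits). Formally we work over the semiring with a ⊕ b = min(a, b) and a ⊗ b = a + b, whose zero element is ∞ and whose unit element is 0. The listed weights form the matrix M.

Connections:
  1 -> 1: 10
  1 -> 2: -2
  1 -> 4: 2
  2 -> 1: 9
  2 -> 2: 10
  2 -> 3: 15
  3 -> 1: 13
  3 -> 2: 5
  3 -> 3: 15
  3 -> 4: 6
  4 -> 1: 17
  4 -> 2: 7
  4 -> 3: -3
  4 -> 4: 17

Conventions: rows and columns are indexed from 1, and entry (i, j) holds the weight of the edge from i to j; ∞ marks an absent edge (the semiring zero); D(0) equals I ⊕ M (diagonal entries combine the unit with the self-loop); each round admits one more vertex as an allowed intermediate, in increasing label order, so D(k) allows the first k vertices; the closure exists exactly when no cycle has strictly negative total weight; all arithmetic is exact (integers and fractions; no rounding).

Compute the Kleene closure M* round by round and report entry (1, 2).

D(0):
  [0, -2, ∞, 2]
  [9, 0, 15, ∞]
  [13, 5, 0, 6]
  [17, 7, -3, 0]
D(1):
  [0, -2, ∞, 2]
  [9, 0, 15, 11]
  [13, 5, 0, 6]
  [17, 7, -3, 0]
D(2):
  [0, -2, 13, 2]
  [9, 0, 15, 11]
  [13, 5, 0, 6]
  [16, 7, -3, 0]
D(3):
  [0, -2, 13, 2]
  [9, 0, 15, 11]
  [13, 5, 0, 6]
  [10, 2, -3, 0]
D(4):
  [0, -2, -1, 2]
  [9, 0, 8, 11]
  [13, 5, 0, 6]
  [10, 2, -3, 0]
Answer: M*[1][2] = -2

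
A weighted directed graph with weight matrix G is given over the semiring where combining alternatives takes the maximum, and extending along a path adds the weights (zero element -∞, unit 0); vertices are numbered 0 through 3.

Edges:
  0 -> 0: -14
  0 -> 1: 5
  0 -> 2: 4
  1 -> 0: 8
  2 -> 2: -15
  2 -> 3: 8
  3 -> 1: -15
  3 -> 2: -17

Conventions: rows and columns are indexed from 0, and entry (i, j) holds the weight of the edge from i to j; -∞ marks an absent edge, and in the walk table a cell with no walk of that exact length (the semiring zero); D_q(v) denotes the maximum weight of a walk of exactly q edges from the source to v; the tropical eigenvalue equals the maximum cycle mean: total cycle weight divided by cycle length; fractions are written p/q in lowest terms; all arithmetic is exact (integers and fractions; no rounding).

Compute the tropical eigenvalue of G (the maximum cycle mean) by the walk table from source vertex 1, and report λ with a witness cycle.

q=0: [-∞, 0, -∞, -∞]
q=1: [8, -∞, -∞, -∞]
q=2: [-6, 13, 12, -∞]
q=3: [21, -1, -2, 20]
q=4: [7, 26, 25, 6]
Optimal cycle mean attained by: cycle 0->1->0, total 5 + 8, length 2.
Answer: λ = 13/2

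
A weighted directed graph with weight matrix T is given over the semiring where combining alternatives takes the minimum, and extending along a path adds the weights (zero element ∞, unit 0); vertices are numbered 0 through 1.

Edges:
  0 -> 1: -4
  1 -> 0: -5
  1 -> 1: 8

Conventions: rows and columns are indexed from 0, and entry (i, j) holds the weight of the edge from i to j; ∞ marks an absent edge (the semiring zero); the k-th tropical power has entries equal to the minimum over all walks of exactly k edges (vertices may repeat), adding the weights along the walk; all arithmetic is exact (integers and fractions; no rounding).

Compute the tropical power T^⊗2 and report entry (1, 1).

T^⊗2:
  [-9, 4]
  [3, -9]
Key observation: the optimum is the walk 1->0->1, with weight (-5) + (-4) = -9.
Optimal value attained by: walk 1->0->1.
Answer: (T^⊗2)[1][1] = -9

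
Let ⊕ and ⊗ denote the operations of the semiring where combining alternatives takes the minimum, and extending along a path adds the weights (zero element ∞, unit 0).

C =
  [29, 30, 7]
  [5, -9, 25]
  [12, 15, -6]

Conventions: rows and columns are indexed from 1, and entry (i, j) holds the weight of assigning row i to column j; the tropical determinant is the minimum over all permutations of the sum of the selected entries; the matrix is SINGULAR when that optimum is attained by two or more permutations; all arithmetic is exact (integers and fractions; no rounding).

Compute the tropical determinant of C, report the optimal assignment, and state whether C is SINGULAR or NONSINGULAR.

σ = (1, 2, 3): 29 + (-9) + (-6) = 14
σ = (1, 3, 2): 29 + 25 + 15 = 69
σ = (2, 1, 3): 30 + 5 + (-6) = 29
σ = (2, 3, 1): 30 + 25 + 12 = 67
σ = (3, 1, 2): 7 + 5 + 15 = 27
σ = (3, 2, 1): 7 + (-9) + 12 = 10
Optimal value attained by: σ = (3, 2, 1).
Answer: det⊕(C) = 10; verdict: NONSINGULAR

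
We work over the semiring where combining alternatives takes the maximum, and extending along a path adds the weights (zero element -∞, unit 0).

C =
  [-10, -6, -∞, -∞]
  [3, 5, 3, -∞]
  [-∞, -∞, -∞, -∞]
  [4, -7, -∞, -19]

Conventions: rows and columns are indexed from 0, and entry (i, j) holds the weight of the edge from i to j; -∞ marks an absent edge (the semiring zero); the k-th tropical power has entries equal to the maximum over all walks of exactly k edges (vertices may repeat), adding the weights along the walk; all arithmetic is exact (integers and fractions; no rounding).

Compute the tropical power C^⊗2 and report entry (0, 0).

C^⊗2:
  [-3, -1, -3, -∞]
  [8, 10, 8, -∞]
  [-∞, -∞, -∞, -∞]
  [-4, -2, -4, -38]
Key observation: the optimum is the walk 0->1->0, with weight (-6) + 3 = -3.
Optimal value attained by: walk 0->1->0.
Answer: (C^⊗2)[0][0] = -3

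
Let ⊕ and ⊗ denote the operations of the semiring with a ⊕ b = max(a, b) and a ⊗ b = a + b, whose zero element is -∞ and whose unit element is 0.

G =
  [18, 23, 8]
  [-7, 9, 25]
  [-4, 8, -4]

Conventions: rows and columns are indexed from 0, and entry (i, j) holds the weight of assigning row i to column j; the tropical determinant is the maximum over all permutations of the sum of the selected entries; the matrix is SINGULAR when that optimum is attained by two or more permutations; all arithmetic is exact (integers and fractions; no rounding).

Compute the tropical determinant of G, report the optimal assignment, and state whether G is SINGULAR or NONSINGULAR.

σ = (0, 1, 2): 18 + 9 + (-4) = 23
σ = (0, 2, 1): 18 + 25 + 8 = 51
σ = (1, 0, 2): 23 + (-7) + (-4) = 12
σ = (1, 2, 0): 23 + 25 + (-4) = 44
σ = (2, 0, 1): 8 + (-7) + 8 = 9
σ = (2, 1, 0): 8 + 9 + (-4) = 13
Optimal value attained by: σ = (0, 2, 1).
Answer: det⊕(G) = 51; verdict: NONSINGULAR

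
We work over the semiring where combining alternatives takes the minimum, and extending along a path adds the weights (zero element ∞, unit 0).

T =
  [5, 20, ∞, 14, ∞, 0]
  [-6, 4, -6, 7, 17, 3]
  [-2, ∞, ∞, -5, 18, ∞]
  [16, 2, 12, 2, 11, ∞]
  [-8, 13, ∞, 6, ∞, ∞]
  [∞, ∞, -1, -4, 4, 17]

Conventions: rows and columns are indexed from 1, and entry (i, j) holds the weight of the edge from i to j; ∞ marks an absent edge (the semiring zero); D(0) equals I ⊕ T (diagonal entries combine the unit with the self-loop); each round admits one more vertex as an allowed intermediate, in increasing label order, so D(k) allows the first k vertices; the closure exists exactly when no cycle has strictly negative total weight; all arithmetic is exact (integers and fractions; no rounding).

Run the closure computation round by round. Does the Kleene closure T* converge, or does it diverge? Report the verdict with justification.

D(0):
  [0, 20, ∞, 14, ∞, 0]
  [-6, 0, -6, 7, 17, 3]
  [-2, ∞, 0, -5, 18, ∞]
  [16, 2, 12, 0, 11, ∞]
  [-8, 13, ∞, 6, 0, ∞]
  [∞, ∞, -1, -4, 4, 0]
D(1):
  [0, 20, ∞, 14, ∞, 0]
  [-6, 0, -6, 7, 17, -6]
  [-2, 18, 0, -5, 18, -2]
  [16, 2, 12, 0, 11, 16]
  [-8, 12, ∞, 6, 0, -8]
  [∞, ∞, -1, -4, 4, 0]
D(2):
  [0, 20, 14, 14, 37, 0]
  [-6, 0, -6, 7, 17, -6]
  [-2, 18, 0, -5, 18, -2]
  [-4, 2, -4, 0, 11, -4]
  [-8, 12, 6, 6, 0, -8]
  [∞, ∞, -1, -4, 4, 0]
Detection: at round 3, diagonal entry (4, 4) turns strictly negative.
Key observation: the cycle 4->2->3->4 has total weight 2 + (-6) + (-5), which is strictly negative.
Answer: DIVERGES — negative cycle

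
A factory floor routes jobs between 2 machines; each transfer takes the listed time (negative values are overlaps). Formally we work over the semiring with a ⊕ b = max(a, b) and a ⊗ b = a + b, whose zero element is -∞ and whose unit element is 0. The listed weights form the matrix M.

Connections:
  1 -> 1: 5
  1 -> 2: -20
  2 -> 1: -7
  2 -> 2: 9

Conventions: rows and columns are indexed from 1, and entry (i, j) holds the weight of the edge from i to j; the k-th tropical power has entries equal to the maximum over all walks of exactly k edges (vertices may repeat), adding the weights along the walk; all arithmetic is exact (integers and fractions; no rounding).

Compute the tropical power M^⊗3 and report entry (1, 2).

M^⊗2:
  [10, -11]
  [2, 18]
M^⊗3:
  [15, -2]
  [11, 27]
Key observation: the optimum is the walk 1->2->2->2, with weight (-20) + 9 + 9 = -2.
Optimal value attained by: walk 1->2->2->2.
Answer: (M^⊗3)[1][2] = -2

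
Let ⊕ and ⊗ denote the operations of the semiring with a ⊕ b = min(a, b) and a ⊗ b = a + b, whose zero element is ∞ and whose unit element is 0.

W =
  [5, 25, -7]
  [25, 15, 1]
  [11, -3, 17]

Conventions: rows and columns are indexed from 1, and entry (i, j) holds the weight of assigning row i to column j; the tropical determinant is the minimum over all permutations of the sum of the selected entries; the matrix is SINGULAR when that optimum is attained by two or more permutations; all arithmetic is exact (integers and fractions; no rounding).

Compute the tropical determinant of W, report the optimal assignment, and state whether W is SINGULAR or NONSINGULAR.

σ = (1, 2, 3): 5 + 15 + 17 = 37
σ = (1, 3, 2): 5 + 1 + (-3) = 3
σ = (2, 1, 3): 25 + 25 + 17 = 67
σ = (2, 3, 1): 25 + 1 + 11 = 37
σ = (3, 1, 2): (-7) + 25 + (-3) = 15
σ = (3, 2, 1): (-7) + 15 + 11 = 19
Optimal value attained by: σ = (1, 3, 2).
Answer: det⊕(W) = 3; verdict: NONSINGULAR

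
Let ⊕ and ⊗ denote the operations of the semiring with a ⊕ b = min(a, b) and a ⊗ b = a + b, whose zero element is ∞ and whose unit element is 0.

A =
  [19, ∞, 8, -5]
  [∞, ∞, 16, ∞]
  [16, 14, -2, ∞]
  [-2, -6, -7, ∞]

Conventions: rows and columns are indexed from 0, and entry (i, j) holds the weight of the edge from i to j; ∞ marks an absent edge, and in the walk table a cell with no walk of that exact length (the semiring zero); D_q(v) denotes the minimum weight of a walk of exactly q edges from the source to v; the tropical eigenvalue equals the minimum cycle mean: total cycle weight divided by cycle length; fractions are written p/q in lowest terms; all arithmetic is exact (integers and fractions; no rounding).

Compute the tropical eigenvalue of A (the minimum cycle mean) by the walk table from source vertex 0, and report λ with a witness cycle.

q=0: [0, ∞, ∞, ∞]
q=1: [19, ∞, 8, -5]
q=2: [-7, -11, -12, 14]
q=3: [4, 2, -14, -12]
q=4: [-14, -18, -19, -1]
Optimal cycle mean attained by: cycle 0->3->0, total (-5) + (-2), length 2.
Answer: λ = -7/2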